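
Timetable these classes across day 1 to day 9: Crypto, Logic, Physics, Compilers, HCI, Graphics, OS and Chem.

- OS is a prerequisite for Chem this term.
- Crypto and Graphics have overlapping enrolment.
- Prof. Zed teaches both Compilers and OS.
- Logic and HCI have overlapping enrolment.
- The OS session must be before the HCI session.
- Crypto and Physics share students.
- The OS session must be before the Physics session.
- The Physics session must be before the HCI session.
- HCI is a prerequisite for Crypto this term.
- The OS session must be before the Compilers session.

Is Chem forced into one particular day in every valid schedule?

No

Chem can be day 2 (e.g. Chem in day 2; Compilers in day 2; Graphics in day 1; Crypto in day 4; HCI in day 3; Physics in day 2; Logic in day 1; OS in day 1) or day 3 (e.g. Logic=day 1; Graphics=day 1; Chem=day 3; Compilers=day 2; Physics=day 2; HCI=day 3; Crypto=day 4; OS=day 1).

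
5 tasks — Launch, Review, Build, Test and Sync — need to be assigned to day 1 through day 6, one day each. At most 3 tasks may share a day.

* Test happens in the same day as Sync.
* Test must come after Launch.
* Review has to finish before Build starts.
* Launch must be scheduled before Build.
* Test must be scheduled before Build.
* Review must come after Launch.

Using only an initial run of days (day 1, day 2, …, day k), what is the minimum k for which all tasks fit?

The precedence chain requires at least 3 distinct days.
With at most 3 per day and 5 tasks, at least 2 days are needed.
3 works (last occupied day: day 3): for example Build=day 3; Test=day 2; Launch=day 1; Sync=day 2; Review=day 2.

3 days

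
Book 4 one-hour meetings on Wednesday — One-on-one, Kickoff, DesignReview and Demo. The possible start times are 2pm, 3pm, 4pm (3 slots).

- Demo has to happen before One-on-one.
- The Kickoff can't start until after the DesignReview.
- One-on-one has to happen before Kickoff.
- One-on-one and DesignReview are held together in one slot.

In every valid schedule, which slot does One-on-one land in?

3pm

Precedence pushes One-on-one to at least 3pm; downstream work caps One-on-one at 3pm.
So One-on-one is pinned to 3pm.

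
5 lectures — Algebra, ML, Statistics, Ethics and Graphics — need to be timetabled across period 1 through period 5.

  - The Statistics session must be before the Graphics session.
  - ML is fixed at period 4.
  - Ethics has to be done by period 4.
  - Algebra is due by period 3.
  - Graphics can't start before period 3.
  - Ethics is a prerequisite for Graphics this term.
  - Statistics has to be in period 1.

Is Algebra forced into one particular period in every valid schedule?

Algebra can be period 1 (e.g. Statistics -> period 1, ML -> period 4, Graphics -> period 3, Algebra -> period 1, Ethics -> period 1) or period 2 (e.g. Statistics in period 1, Ethics in period 1, ML in period 4, Graphics in period 3, Algebra in period 2).

No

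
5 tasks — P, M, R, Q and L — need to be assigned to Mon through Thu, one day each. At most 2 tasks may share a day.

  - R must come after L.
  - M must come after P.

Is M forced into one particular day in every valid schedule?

No

M can be Tue (e.g. P=Mon, R=Tue, M=Tue, Q=Wed, L=Mon) or Wed (e.g. L in Mon, R in Tue, M in Wed, Q in Tue, P in Mon).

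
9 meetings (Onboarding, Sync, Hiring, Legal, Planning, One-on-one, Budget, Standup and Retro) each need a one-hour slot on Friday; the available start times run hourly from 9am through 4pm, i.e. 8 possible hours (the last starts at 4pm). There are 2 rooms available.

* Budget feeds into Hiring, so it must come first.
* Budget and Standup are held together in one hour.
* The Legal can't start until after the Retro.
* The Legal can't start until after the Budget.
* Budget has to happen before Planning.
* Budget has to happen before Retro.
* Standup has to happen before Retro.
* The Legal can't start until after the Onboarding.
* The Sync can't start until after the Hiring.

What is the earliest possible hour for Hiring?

10am

Precedence pushes Hiring to at least 10am; downstream work caps Hiring at 3pm.
Hiring at 10am is achievable: Sync -> 11am; Planning -> 12pm; Budget -> 9am; Hiring -> 10am; Onboarding -> 11am; Retro -> 10am; Legal -> 12pm; One-on-one -> 1pm; Standup -> 9am.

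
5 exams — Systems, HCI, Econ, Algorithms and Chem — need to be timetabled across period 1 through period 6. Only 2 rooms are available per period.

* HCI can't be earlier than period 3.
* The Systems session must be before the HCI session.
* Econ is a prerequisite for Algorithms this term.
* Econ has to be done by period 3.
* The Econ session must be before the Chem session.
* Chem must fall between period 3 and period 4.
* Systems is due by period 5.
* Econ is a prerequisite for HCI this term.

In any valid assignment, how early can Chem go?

period 3

Chem is available from period 3; Chem's own window allows nothing later than period 4.
Chem at period 3 is achievable: Systems in period 1; HCI in period 3; Algorithms in period 2; Chem in period 3; Econ in period 1.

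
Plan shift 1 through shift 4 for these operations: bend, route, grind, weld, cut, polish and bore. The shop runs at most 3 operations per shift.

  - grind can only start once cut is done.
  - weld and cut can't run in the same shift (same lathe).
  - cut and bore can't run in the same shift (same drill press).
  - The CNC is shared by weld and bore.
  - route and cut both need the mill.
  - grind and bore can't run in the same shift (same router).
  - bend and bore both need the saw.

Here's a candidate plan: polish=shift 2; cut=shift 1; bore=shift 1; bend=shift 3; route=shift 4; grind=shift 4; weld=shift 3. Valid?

bend and bore both need the saw — holds.
grind and bore can't run in the same shift (same router) — holds.
grind can only start once cut is done — holds.
cut and bore can't run in the same shift (same drill press) — violated.
The shop runs at most 3 operations per shift — holds.
route and cut both need the mill — holds.
The CNC is shared by weld and bore — holds.
weld and cut can't run in the same shift (same lathe) — holds.

No. cut and bore can't run in the same shift (same drill press) is not satisfied.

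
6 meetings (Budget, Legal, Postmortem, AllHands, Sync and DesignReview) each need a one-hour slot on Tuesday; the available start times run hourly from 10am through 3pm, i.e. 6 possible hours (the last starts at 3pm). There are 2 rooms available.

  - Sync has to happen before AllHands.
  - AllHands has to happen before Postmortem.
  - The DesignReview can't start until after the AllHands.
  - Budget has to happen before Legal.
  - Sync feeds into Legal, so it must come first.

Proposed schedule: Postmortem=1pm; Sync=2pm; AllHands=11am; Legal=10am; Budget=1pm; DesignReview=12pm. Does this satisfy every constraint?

AllHands has to happen before Postmortem — holds.
The DesignReview can't start until after the AllHands — holds.
Sync has to happen before AllHands — violated.
Budget has to happen before Legal — violated.
Sync feeds into Legal, so it must come first — violated.
There are 2 rooms available — holds.

No. Sync feeds into Legal, so it must come first is not satisfied.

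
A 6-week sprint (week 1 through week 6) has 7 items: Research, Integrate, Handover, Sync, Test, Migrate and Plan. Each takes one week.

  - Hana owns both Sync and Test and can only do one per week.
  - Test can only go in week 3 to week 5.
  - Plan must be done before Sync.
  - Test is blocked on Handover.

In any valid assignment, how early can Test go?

Test is available from week 3; Test's own window allows nothing later than week 5.
Test at week 3 is achievable: Handover -> week 1; Migrate -> week 1; Plan -> week 1; Research -> week 1; Sync -> week 2; Test -> week 3; Integrate -> week 1.

week 3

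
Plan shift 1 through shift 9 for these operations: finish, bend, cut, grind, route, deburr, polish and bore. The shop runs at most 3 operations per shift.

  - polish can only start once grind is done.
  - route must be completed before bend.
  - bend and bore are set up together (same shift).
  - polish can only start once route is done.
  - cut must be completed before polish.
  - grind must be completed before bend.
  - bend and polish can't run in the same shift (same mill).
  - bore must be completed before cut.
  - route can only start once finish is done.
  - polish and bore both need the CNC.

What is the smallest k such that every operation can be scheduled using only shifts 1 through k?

5

The precedence chain requires at least 5 distinct shifts.
With at most 3 per shift and 8 operations, at least 3 shifts are needed.
5 works (last occupied shift: shift 5): for example bore -> shift 3, cut -> shift 4, polish -> shift 5, finish -> shift 1, deburr -> shift 1, grind -> shift 1, route -> shift 2, bend -> shift 3.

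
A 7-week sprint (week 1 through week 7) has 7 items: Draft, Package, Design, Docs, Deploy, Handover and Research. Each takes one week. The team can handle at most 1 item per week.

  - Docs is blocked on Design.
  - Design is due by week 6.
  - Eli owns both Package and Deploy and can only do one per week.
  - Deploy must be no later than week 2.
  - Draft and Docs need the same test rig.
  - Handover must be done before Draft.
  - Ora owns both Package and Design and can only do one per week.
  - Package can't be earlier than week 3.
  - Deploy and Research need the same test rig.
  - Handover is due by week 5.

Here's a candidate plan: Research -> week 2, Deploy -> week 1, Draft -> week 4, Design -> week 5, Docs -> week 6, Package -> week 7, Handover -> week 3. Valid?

Deploy must be no later than week 2 — holds.
Package can't be earlier than week 3 — holds.
Draft and Docs need the same test rig — holds.
Deploy and Research need the same test rig — holds.
Handover must be done before Draft — holds.
Design is due by week 6 — holds.
Handover is due by week 5 — holds.
Docs is blocked on Design — holds.
Eli owns both Package and Deploy and can only do one per week — holds.
The team can handle at most 1 item per week — holds.
Ora owns both Package and Design and can only do one per week — holds.

Yes, all constraints hold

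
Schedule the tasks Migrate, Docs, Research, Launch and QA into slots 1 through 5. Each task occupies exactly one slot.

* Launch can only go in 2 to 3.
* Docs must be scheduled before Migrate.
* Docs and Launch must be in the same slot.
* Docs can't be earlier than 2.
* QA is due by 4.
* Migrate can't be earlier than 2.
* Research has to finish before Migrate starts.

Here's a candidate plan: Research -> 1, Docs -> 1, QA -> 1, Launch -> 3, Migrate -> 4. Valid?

Research has to finish before Migrate starts — holds.
QA is due by 4 — holds.
Docs must be scheduled before Migrate — holds.
Launch can only go in 2 to 3 — holds.
Docs and Launch must be in the same slot — violated.
Docs can't be earlier than 2 — violated.
Migrate can't be earlier than 2 — holds.

No. Docs can't be earlier than 2 is not satisfied.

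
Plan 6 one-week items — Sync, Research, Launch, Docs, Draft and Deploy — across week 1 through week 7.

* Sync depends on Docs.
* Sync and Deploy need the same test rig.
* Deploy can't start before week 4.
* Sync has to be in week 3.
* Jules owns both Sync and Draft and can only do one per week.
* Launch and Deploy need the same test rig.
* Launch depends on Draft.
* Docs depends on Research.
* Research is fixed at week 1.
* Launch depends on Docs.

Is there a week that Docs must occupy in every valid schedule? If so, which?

Research is fixed at week 1 and must come before Docs, so Docs is at least week 2.
Sync is fixed at week 3 and must come after Docs, so Docs is at most week 2.
So Docs must be week 2.

week 2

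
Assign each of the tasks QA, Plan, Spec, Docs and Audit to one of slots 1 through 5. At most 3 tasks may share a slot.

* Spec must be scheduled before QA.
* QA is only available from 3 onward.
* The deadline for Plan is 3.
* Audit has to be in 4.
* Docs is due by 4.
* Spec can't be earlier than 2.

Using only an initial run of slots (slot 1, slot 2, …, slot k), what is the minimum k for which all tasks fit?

The precedence chain requires at least 2 distinct slots.
With at most 3 per slot and 5 tasks, at least 2 slots are needed.
Audit can't be placed before 4, so the schedule must run through at least slot 4.
4 works (last occupied slot: 4): for example Spec=2, Audit=4, Docs=1, QA=3, Plan=1.

4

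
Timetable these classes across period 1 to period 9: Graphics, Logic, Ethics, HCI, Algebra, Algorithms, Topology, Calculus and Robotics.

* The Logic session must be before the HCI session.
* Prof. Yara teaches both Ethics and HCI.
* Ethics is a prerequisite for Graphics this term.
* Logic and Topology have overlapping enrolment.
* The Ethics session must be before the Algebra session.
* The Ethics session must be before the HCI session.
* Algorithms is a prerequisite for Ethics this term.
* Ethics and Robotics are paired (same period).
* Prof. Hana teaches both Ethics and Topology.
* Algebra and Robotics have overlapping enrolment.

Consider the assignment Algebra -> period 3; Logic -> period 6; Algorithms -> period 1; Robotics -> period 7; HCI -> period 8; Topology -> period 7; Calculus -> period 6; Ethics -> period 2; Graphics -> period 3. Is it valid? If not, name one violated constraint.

Logic and Topology have overlapping enrolment — holds.
Ethics and Robotics are paired (same period) — violated.
The Ethics session must be before the HCI session — holds.
Algorithms is a prerequisite for Ethics this term — holds.
The Logic session must be before the HCI session — holds.
Prof. Yara teaches both Ethics and HCI — holds.
Ethics is a prerequisite for Graphics this term — holds.
Prof. Hana teaches both Ethics and Topology — holds.
Algebra and Robotics have overlapping enrolment — holds.
The Ethics session must be before the Algebra session — holds.

No — it violates: Ethics and Robotics are paired (same period)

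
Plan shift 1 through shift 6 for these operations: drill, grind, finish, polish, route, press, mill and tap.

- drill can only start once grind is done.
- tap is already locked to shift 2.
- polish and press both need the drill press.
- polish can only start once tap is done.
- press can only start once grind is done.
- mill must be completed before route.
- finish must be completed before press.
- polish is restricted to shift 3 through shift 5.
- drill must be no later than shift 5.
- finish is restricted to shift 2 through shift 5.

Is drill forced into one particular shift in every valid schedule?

drill can be shift 2 (e.g. drill -> shift 2, press -> shift 4, grind -> shift 1, route -> shift 2, finish -> shift 2, tap -> shift 2, mill -> shift 1, polish -> shift 3) or shift 3 (e.g. polish=shift 3; finish=shift 2; drill=shift 3; route=shift 2; press=shift 4; mill=shift 1; grind=shift 1; tap=shift 2).

No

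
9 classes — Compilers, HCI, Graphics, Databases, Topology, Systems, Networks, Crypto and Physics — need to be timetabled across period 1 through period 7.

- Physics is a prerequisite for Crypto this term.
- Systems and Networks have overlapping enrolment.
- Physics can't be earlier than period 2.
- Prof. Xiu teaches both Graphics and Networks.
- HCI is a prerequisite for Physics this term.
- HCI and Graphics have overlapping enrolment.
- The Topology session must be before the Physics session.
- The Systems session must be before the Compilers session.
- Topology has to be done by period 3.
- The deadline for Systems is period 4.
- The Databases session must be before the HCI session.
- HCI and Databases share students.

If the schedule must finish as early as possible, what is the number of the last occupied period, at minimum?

4

The precedence chain requires at least 4 distinct periods.
4 works (last occupied period: period 4): for example Crypto=period 4, Databases=period 1, Compilers=period 2, Physics=period 3, Networks=period 2, Topology=period 1, HCI=period 2, Systems=period 1, Graphics=period 1.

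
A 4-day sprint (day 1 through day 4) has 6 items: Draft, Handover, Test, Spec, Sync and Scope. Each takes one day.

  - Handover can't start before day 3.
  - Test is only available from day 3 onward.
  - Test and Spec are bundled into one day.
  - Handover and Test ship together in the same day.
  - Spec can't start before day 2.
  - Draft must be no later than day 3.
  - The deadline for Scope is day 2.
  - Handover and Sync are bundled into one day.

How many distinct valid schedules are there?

12

Splitting on Draft: it can be day 1 (4), day 2 (4), day 3 (4). Listing each branch's schedules as (Handover, Test, Spec, Sync, Scope) by day number:
Draft=day 1: (3,3,3,3,1) (3,3,3,3,2) (4,4,4,4,1) (4,4,4,4,2) — 4.
Draft=day 2: (3,3,3,3,1) (3,3,3,3,2) (4,4,4,4,1) (4,4,4,4,2) — 4.
Draft=day 3: (3,3,3,3,1) (3,3,3,3,2) (4,4,4,4,1) (4,4,4,4,2) — 4.
Summing: 4 + 4 + 4 = 12.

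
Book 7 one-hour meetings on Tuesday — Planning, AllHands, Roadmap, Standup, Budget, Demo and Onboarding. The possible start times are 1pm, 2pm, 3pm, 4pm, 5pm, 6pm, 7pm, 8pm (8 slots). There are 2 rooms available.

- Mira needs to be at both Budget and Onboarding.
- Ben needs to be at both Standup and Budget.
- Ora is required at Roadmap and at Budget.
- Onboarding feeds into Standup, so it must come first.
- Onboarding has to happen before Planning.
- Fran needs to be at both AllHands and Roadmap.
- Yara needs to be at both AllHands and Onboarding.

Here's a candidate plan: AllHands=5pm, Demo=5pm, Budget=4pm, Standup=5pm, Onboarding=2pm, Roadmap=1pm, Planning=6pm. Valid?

Ora is required at Roadmap and at Budget — holds.
Ben needs to be at both Standup and Budget — holds.
There are 2 rooms available — violated.
Onboarding has to happen before Planning — holds.
Fran needs to be at both AllHands and Roadmap — holds.
Yara needs to be at both AllHands and Onboarding — holds.
Mira needs to be at both Budget and Onboarding — holds.
Onboarding feeds into Standup, so it must come first — holds.

No — it violates: There are 2 rooms available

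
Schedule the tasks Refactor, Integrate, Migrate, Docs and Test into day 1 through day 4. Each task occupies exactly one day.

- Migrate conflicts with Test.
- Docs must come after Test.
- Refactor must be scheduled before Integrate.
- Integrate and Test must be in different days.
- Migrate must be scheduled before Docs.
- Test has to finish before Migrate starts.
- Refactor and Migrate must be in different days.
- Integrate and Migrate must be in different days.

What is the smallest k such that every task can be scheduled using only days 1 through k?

The precedence chain requires at least 3 distinct days.
3 works (last occupied day: day 3): for example Integrate=day 3; Test=day 1; Migrate=day 2; Docs=day 3; Refactor=day 1.

3 days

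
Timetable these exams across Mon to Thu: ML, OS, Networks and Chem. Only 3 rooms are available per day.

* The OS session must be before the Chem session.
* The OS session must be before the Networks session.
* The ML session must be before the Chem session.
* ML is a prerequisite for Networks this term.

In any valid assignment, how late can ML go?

Downstream work caps ML at Wed.
ML at Wed is achievable: Networks in Thu; Chem in Thu; ML in Wed; OS in Mon.

Wed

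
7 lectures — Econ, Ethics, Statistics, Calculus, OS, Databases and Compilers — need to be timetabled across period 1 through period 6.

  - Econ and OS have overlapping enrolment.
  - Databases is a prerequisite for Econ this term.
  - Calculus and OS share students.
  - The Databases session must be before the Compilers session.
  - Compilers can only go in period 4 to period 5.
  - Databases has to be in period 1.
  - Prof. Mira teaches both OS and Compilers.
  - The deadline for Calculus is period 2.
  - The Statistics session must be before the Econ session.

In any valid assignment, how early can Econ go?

period 2

Precedence pushes Econ to at least period 2.
Econ at period 2 is achievable: Ethics -> period 1, Econ -> period 2, OS -> period 3, Calculus -> period 1, Databases -> period 1, Statistics -> period 1, Compilers -> period 4.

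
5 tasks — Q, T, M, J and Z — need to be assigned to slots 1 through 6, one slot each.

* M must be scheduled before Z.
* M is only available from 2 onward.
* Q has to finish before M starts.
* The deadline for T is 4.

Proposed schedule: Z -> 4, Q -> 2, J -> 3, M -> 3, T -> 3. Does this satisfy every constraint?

M is only available from 2 onward — holds.
The deadline for T is 4 — holds.
Q has to finish before M starts — holds.
M must be scheduled before Z — holds.

Yes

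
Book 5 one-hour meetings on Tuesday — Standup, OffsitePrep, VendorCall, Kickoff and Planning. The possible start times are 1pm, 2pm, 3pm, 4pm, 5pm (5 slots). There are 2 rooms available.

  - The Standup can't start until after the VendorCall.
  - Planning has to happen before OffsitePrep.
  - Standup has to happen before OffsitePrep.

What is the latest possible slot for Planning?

4pm

Downstream work caps Planning at 4pm.
Planning at 4pm is achievable: Planning in 4pm, Kickoff in 1pm, VendorCall in 1pm, Standup in 2pm, OffsitePrep in 5pm.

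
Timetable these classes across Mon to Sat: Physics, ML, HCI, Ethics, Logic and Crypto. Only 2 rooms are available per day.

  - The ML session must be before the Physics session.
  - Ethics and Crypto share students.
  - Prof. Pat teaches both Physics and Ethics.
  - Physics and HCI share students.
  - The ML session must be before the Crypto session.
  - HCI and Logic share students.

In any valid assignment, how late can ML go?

Downstream work caps ML at Fri.
ML at Fri is achievable: Logic -> Tue; HCI -> Mon; Physics -> Sat; Crypto -> Sat; Ethics -> Mon; ML -> Fri.

Fri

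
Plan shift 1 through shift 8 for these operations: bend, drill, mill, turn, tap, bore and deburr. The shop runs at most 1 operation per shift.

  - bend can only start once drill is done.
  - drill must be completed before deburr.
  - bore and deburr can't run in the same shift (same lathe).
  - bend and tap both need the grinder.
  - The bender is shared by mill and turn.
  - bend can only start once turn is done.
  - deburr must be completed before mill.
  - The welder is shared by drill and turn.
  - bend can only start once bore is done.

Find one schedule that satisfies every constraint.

bend -> shift 4, mill -> shift 6, deburr -> shift 5, bore -> shift 3, turn -> shift 2, tap -> shift 7, drill -> shift 1

Checking: drill(shift 1) before deburr(shift 5); bore(shift 3) before bend(shift 4); drill(shift 1) before bend(shift 4); turn(shift 2) before bend(shift 4); deburr(shift 5) before mill(shift 6); mill(shift 6) != turn(shift 2); bend(shift 4) != tap(shift 7); drill(shift 1) != turn(shift 2); bore(shift 3) != deburr(shift 5); max 1 per shift (cap 1).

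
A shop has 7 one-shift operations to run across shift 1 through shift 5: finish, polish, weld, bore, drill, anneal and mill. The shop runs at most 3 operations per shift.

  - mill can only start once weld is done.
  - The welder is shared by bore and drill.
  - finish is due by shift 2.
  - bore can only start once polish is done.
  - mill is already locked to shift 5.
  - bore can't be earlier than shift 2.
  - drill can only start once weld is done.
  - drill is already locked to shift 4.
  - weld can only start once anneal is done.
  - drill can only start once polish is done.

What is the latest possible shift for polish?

shift 3

Downstream work caps polish at shift 3.
polish at shift 3 is achievable: weld -> shift 2; anneal -> shift 1; mill -> shift 5; finish -> shift 1; bore -> shift 5; drill -> shift 4; polish -> shift 3.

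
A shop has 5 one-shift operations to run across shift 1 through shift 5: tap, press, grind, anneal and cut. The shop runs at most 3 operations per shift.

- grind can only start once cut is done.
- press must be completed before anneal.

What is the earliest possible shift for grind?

Precedence pushes grind to at least shift 2.
grind at shift 2 is achievable: grind -> shift 2; press -> shift 1; anneal -> shift 2; cut -> shift 1; tap -> shift 1.

shift 2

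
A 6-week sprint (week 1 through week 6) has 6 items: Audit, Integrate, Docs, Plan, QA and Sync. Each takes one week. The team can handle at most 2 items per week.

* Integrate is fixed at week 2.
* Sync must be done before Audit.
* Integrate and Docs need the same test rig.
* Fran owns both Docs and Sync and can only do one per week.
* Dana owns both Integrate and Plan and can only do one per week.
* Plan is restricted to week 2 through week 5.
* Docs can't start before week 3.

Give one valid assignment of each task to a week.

Docs -> week 3; Sync -> week 1; Plan -> week 3; Audit -> week 2; QA -> week 1; Integrate -> week 2

Checking: Sync(week 1) before Audit(week 2); Integrate(week 2) != Docs(week 3); Integrate(week 2) != Plan(week 3); Docs(week 3) != Sync(week 1); Docs=week 3 in [week 3,week 6]; Integrate=week 2 in [week 2,week 2]; Plan=week 3 in [week 2,week 5]; max 2 per week (cap 2).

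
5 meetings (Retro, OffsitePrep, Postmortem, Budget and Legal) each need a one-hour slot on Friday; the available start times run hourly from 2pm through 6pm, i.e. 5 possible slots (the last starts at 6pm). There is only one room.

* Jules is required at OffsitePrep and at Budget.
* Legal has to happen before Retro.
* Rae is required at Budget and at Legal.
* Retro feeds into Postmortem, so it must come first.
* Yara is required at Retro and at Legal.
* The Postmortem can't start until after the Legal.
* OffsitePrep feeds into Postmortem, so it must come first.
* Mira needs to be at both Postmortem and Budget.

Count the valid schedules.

15

Splitting on Retro: it can be 3pm (3), 4pm (6), 5pm (6). Listing each branch's schedules as (OffsitePrep, Postmortem, Budget, Legal):
Retro=3pm: (4pm,5pm,6pm,2pm) (4pm,6pm,5pm,2pm) (5pm,6pm,4pm,2pm) — 3.
Retro=4pm: (2pm,5pm,6pm,3pm) (2pm,6pm,5pm,3pm) (3pm,5pm,6pm,2pm) (3pm,6pm,5pm,2pm) (5pm,6pm,2pm,3pm) (5pm,6pm,3pm,2pm) — 6.
Retro=5pm: (2pm,6pm,3pm,4pm) (2pm,6pm,4pm,3pm) (3pm,6pm,2pm,4pm) (3pm,6pm,4pm,2pm) (4pm,6pm,2pm,3pm) (4pm,6pm,3pm,2pm) — 6.
Summing: 3 + 6 + 6 = 15.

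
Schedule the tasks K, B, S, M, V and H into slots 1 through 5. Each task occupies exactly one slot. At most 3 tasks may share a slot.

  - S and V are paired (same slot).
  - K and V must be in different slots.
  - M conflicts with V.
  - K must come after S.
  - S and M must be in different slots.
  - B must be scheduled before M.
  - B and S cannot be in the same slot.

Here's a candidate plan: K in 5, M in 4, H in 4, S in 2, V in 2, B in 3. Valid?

S and M must be in different slots — holds.
B and S cannot be in the same slot — holds.
K and V must be in different slots — holds.
S and V are paired (same slot) — holds.
At most 3 tasks may share a slot — holds.
K must come after S — holds.
M conflicts with V — holds.
B must be scheduled before M — holds.

Yes, all constraints hold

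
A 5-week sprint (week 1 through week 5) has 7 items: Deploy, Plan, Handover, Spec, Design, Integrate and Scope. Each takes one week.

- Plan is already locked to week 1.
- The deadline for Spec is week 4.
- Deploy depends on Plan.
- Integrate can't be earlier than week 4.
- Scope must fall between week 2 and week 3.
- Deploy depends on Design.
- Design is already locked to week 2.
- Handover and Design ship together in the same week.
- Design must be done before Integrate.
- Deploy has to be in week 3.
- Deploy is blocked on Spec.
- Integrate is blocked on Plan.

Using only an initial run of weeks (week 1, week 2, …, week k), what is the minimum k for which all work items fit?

4 weeks

The precedence chain requires at least 2 distinct weeks.
Integrate can't be placed before week 4, so the schedule must run through at least week 4.
4 works (last occupied week: week 4): for example Handover in week 2, Deploy in week 3, Scope in week 2, Spec in week 1, Plan in week 1, Design in week 2, Integrate in week 4.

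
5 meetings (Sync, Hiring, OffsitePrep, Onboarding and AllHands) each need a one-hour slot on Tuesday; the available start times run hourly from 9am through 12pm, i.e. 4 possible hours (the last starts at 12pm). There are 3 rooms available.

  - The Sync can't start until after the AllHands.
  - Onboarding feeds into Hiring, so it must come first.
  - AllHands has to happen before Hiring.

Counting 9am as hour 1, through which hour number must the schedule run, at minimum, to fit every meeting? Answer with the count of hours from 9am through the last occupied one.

The precedence chain requires at least 2 distinct hours.
With at most 3 per hour and 5 meetings, at least 2 hours are needed.
2 works (last occupied hour: 10am): for example Sync -> 10am; Hiring -> 10am; OffsitePrep -> 9am; AllHands -> 9am; Onboarding -> 9am.

2 hours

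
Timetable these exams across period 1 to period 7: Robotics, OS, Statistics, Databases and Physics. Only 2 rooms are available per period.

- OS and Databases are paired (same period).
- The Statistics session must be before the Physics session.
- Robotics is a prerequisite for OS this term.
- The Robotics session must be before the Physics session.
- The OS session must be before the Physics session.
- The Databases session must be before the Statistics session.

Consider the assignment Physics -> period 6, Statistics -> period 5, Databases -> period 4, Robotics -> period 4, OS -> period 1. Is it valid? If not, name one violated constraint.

The Robotics session must be before the Physics session — holds.
The OS session must be before the Physics session — holds.
Only 2 rooms are available per period — holds.
The Databases session must be before the Statistics session — holds.
The Statistics session must be before the Physics session — holds.
Robotics is a prerequisite for OS this term — violated.
OS and Databases are paired (same period) — violated.

No — it violates: Robotics is a prerequisite for OS this term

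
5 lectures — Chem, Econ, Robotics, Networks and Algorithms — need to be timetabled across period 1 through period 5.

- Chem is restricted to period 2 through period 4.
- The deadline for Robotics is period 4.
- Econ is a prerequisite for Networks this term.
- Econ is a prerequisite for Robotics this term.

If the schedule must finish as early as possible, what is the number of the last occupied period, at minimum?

2

The precedence chain requires at least 2 distinct periods.
2 works (last occupied period: period 2): for example Algorithms in period 1; Robotics in period 2; Chem in period 2; Econ in period 1; Networks in period 2.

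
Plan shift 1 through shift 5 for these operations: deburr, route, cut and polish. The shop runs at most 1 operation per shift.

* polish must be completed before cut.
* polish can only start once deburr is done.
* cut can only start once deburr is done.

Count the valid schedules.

20

Splitting on deburr: it can be shift 1 (12), shift 2 (6), shift 3 (2). Listing each branch's schedules as (route, cut, polish) by shift number:
deburr=shift 1: (2,4,3) (2,5,3) (2,5,4) (3,4,2) (3,5,2) (3,5,4) (4,3,2) (4,5,2) (4,5,3) (5,3,2) (5,4,2) (5,4,3) — 12.
deburr=shift 2: (1,4,3) (1,5,3) (1,5,4) (3,5,4) (4,5,3) (5,4,3) — 6.
deburr=shift 3: (1,5,4) (2,5,4) — 2.
Summing: 12 + 6 + 2 = 20.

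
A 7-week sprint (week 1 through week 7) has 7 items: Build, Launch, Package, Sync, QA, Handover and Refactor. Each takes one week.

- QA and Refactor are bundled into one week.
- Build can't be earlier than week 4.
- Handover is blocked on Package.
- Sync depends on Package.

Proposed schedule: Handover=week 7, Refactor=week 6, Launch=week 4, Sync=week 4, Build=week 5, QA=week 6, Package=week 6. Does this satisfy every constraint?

No — it violates: Sync depends on Package

Handover is blocked on Package — holds.
QA and Refactor are bundled into one week — holds.
Sync depends on Package — violated.
Build can't be earlier than week 4 — holds.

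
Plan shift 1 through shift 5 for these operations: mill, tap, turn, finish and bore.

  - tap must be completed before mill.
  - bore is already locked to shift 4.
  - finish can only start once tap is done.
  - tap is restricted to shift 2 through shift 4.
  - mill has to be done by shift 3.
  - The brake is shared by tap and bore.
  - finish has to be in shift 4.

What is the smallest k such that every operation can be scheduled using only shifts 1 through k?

4 shifts

The precedence chain requires at least 2 distinct shifts.
finish can't be placed before shift 4, so the schedule must run through at least shift 4.
4 works (last occupied shift: shift 4): for example turn -> shift 1; bore -> shift 4; finish -> shift 4; tap -> shift 2; mill -> shift 3.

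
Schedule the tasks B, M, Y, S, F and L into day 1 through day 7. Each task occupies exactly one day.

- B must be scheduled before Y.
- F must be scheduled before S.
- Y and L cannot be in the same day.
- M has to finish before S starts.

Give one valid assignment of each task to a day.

M in day 1; Y in day 2; B in day 1; F in day 1; S in day 2; L in day 1

Checking: B(day 1) before Y(day 2); F(day 1) before S(day 2); M(day 1) before S(day 2); Y(day 2) != L(day 1).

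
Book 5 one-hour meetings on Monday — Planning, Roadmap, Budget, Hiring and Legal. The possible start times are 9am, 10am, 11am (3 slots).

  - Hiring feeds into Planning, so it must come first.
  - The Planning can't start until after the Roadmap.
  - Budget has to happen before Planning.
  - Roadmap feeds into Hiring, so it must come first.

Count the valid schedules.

6

Splitting on Budget: it can be 9am (3), 10am (3). Listing each branch's schedules as (Planning, Roadmap, Hiring, Legal):
Budget=9am: (11am,9am,10am,9am) (11am,9am,10am,10am) (11am,9am,10am,11am) — 3.
Budget=10am: (11am,9am,10am,9am) (11am,9am,10am,10am) (11am,9am,10am,11am) — 3.
Summing: 3 + 3 = 6.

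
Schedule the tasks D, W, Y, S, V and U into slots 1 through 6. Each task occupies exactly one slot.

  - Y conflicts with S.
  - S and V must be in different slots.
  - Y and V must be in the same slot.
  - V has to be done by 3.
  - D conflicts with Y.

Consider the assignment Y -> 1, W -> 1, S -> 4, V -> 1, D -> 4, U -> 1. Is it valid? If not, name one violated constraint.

Y conflicts with S — holds.
S and V must be in different slots — holds.
Y and V must be in the same slot — holds.
D conflicts with Y — holds.
V has to be done by 3 — holds.

Yes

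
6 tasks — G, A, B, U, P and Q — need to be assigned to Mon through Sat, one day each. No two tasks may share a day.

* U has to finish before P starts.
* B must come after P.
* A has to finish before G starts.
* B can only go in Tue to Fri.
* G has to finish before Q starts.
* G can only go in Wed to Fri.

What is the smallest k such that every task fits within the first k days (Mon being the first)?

The precedence chain requires at least 3 distinct days.
With at most 1 per day and 6 tasks, at least 6 days are needed.
Propagating the time windows through the other constraints, Q can't land before Thu — that is day 4 counting from Mon — so the schedule must run through at least 4 days.
6 works (last occupied day: Sat): for example P=Thu; B=Fri; Q=Sat; U=Tue; G=Wed; A=Mon.

6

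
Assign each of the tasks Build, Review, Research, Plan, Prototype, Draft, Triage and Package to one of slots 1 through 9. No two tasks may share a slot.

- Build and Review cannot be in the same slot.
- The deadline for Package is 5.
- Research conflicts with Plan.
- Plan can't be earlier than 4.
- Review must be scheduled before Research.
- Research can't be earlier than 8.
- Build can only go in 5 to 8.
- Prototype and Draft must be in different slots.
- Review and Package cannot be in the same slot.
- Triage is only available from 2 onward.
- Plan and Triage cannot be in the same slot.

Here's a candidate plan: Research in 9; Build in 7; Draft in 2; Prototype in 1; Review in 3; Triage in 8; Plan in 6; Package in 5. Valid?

Valid

Build and Review cannot be in the same slot — holds.
Prototype and Draft must be in different slots — holds.
Triage is only available from 2 onward — holds.
Build can only go in 5 to 8 — holds.
Plan can't be earlier than 4 — holds.
Plan and Triage cannot be in the same slot — holds.
Research can't be earlier than 8 — holds.
Review must be scheduled before Research — holds.
Review and Package cannot be in the same slot — holds.
No two tasks may share a slot — holds.
Research conflicts with Plan — holds.
The deadline for Package is 5 — holds.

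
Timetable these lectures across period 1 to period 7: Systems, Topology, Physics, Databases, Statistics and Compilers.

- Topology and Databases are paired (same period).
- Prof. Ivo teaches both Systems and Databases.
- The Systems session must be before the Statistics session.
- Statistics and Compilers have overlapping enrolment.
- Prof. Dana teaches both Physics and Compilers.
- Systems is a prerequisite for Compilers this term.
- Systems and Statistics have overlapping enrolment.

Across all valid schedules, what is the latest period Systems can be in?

period 5

Downstream work caps Systems at period 6.
Systems at period 5 is achievable: Physics -> period 1, Compilers -> period 7, Databases -> period 1, Statistics -> period 6, Topology -> period 1, Systems -> period 5.
Nothing later works — the conflict constraints rule out every period after period 5.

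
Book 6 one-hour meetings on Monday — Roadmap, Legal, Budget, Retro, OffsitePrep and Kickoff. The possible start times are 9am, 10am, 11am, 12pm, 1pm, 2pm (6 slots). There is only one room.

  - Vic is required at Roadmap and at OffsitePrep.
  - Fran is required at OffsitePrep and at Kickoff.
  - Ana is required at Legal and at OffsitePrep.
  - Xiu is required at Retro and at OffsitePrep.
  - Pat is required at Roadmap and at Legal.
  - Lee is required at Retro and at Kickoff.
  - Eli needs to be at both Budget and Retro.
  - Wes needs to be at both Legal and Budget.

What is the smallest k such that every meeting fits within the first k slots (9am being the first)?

6

With at most 1 per slot and 6 meetings, at least 6 slots are needed.
6 works (last occupied slot: 2pm): for example OffsitePrep in 1pm, Retro in 12pm, Legal in 10am, Kickoff in 2pm, Budget in 11am, Roadmap in 9am.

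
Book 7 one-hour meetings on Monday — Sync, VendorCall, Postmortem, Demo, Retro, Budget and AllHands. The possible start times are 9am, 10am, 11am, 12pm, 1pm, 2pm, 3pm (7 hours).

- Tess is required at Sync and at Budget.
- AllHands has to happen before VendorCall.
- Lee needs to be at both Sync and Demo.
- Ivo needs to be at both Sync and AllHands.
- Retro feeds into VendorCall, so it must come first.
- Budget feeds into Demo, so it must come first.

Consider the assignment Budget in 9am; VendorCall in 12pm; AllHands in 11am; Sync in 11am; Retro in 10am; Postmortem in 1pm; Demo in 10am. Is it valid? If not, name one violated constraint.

Budget feeds into Demo, so it must come first — holds.
Tess is required at Sync and at Budget — holds.
AllHands has to happen before VendorCall — holds.
Lee needs to be at both Sync and Demo — holds.
Ivo needs to be at both Sync and AllHands — violated.
Retro feeds into VendorCall, so it must come first — holds.

No. Ivo needs to be at both Sync and AllHands is not satisfied.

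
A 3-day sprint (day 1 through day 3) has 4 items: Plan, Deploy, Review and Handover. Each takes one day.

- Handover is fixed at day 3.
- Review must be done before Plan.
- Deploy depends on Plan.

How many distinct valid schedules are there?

1

Enumerating: Plan=day 2, Review=day 1, Handover=day 3, Deploy=day 3.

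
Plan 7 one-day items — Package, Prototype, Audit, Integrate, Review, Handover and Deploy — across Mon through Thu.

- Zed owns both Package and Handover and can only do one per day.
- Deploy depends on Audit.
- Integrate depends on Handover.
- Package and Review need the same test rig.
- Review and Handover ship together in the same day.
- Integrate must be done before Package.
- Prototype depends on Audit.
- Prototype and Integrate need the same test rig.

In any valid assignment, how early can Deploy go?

Precedence pushes Deploy to at least Tue.
Deploy at Tue is achievable: Audit=Mon, Integrate=Tue, Prototype=Wed, Deploy=Tue, Package=Wed, Review=Mon, Handover=Mon.

Tue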